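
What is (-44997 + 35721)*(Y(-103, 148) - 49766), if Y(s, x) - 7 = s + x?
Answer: 461147064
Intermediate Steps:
Y(s, x) = 7 + s + x (Y(s, x) = 7 + (s + x) = 7 + s + x)
(-44997 + 35721)*(Y(-103, 148) - 49766) = (-44997 + 35721)*((7 - 103 + 148) - 49766) = -9276*(52 - 49766) = -9276*(-49714) = 461147064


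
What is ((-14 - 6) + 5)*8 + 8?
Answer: -112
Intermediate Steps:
((-14 - 6) + 5)*8 + 8 = (-20 + 5)*8 + 8 = -15*8 + 8 = -120 + 8 = -112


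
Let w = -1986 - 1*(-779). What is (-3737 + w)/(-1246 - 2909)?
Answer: 1648/1385 ≈ 1.1899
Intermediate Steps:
w = -1207 (w = -1986 + 779 = -1207)
(-3737 + w)/(-1246 - 2909) = (-3737 - 1207)/(-1246 - 2909) = -4944/(-4155) = -4944*(-1/4155) = 1648/1385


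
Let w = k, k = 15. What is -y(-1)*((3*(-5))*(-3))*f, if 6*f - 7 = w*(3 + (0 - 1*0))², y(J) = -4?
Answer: 4260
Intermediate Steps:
w = 15
f = 71/3 (f = 7/6 + (15*(3 + (0 - 1*0))²)/6 = 7/6 + (15*(3 + (0 + 0))²)/6 = 7/6 + (15*(3 + 0)²)/6 = 7/6 + (15*3²)/6 = 7/6 + (15*9)/6 = 7/6 + (⅙)*135 = 7/6 + 45/2 = 71/3 ≈ 23.667)
-y(-1)*((3*(-5))*(-3))*f = -(-4*3*(-5)*(-3))*71/3 = -(-(-60)*(-3))*71/3 = -(-4*45)*71/3 = -(-180)*71/3 = -1*(-4260) = 4260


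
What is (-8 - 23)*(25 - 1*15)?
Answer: -310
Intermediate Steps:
(-8 - 23)*(25 - 1*15) = -31*(25 - 15) = -31*10 = -310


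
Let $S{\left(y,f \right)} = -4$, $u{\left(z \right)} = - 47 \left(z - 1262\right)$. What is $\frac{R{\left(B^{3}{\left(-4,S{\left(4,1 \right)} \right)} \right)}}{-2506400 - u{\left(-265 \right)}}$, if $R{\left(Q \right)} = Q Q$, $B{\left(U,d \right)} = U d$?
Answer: $- \frac{16777216}{2578169} \approx -6.5074$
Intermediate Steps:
$u{\left(z \right)} = 59314 - 47 z$ ($u{\left(z \right)} = - 47 \left(-1262 + z\right) = 59314 - 47 z$)
$R{\left(Q \right)} = Q^{2}$
$\frac{R{\left(B^{3}{\left(-4,S{\left(4,1 \right)} \right)} \right)}}{-2506400 - u{\left(-265 \right)}} = \frac{\left(\left(\left(-4\right) \left(-4\right)\right)^{3}\right)^{2}}{-2506400 - \left(59314 - -12455\right)} = \frac{\left(16^{3}\right)^{2}}{-2506400 - \left(59314 + 12455\right)} = \frac{4096^{2}}{-2506400 - 71769} = \frac{16777216}{-2506400 - 71769} = \frac{16777216}{-2578169} = 16777216 \left(- \frac{1}{2578169}\right) = - \frac{16777216}{2578169}$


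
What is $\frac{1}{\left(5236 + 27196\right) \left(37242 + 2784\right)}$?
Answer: $\frac{1}{1298123232} \approx 7.7034 \cdot 10^{-10}$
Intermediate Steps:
$\frac{1}{\left(5236 + 27196\right) \left(37242 + 2784\right)} = \frac{1}{32432 \cdot 40026} = \frac{1}{1298123232}$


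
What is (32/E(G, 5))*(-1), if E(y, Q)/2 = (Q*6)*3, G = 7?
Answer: -8/45 ≈ -0.17778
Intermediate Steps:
E(y, Q) = 36*Q (E(y, Q) = 2*((Q*6)*3) = 2*((6*Q)*3) = 2*(18*Q) = 36*Q)
(32/E(G, 5))*(-1) = (32/((36*5)))*(-1) = (32/180)*(-1) = (32*(1/180))*(-1) = (8/45)*(-1) = -8/45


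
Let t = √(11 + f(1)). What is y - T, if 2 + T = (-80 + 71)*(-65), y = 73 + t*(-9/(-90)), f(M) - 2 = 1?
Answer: -510 + √14/10 ≈ -509.63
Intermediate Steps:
f(M) = 3 (f(M) = 2 + 1 = 3)
t = √14 (t = √(11 + 3) = √14 ≈ 3.7417)
y = 73 + √14/10 (y = 73 + √14*(-9/(-90)) = 73 + √14*(-9*(-1/90)) = 73 + √14*(⅒) = 73 + √14/10 ≈ 73.374)
T = 583 (T = -2 + (-80 + 71)*(-65) = -2 - 9*(-65) = -2 + 585 = 583)
y - T = (73 + √14/10) - 1*583 = (73 + √14/10) - 583 = -510 + √14/10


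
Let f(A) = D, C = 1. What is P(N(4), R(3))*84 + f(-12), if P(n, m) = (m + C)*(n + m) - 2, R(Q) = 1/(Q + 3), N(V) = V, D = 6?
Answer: 739/3 ≈ 246.33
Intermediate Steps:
f(A) = 6
R(Q) = 1/(3 + Q)
P(n, m) = -2 + (1 + m)*(m + n) (P(n, m) = (m + 1)*(n + m) - 2 = (1 + m)*(m + n) - 2 = -2 + (1 + m)*(m + n))
P(N(4), R(3))*84 + f(-12) = (-2 + 1/(3 + 3) + 4 + (1/(3 + 3))² + 4/(3 + 3))*84 + 6 = (-2 + 1/6 + 4 + (1/6)² + 4/6)*84 + 6 = (-2 + ⅙ + 4 + (⅙)² + (⅙)*4)*84 + 6 = (-2 + ⅙ + 4 + 1/36 + ⅔)*84 + 6 = (103/36)*84 + 6 = 721/3 + 6 = 739/3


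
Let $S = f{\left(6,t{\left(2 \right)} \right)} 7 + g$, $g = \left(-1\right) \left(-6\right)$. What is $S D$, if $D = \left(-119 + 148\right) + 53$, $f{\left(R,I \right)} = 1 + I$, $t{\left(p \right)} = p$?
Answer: $2214$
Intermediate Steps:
$g = 6$
$S = 27$ ($S = \left(1 + 2\right) 7 + 6 = 3 \cdot 7 + 6 = 21 + 6 = 27$)
$D = 82$ ($D = 29 + 53 = 82$)
$S D = 27 \cdot 82 = 2214$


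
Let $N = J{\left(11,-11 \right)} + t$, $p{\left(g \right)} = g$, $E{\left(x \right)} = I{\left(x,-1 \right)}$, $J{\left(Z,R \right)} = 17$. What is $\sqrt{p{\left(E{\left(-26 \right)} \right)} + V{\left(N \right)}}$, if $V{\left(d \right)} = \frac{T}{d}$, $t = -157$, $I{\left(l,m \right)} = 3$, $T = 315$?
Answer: $\frac{\sqrt{3}}{2} \approx 0.86602$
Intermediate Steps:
$E{\left(x \right)} = 3$
$N = -140$ ($N = 17 - 157 = -140$)
$V{\left(d \right)} = \frac{315}{d}$
$\sqrt{p{\left(E{\left(-26 \right)} \right)} + V{\left(N \right)}} = \sqrt{3 + \frac{315}{-140}} = \sqrt{3 + 315 \left(- \frac{1}{140}\right)} = \sqrt{3 - \frac{9}{4}} = \sqrt{\frac{3}{4}} = \frac{\sqrt{3}}{2}$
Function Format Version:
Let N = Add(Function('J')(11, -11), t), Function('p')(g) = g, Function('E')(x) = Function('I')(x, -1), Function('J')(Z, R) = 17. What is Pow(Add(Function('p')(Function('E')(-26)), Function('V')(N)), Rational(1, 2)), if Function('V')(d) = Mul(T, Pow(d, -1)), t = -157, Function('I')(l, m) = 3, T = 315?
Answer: Mul(Rational(1, 2), Pow(3, Rational(1, 2))) ≈ 0.86602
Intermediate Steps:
Function('E')(x) = 3
N = -140 (N = Add(17, -157) = -140)
Function('V')(d) = Mul(315, Pow(d, -1))
Pow(Add(Function('p')(Function('E')(-26)), Function('V')(N)), Rational(1, 2)) = Pow(Add(3, Mul(315, Pow(-140, -1))), Rational(1, 2)) = Pow(Add(3, Mul(315, Rational(-1, 140))), Rational(1, 2)) = Pow(Add(3, Rational(-9, 4)), Rational(1, 2)) = Pow(Rational(3, 4), Rational(1, 2)) = Mul(Rational(1, 2), Pow(3, Rational(1, 2)))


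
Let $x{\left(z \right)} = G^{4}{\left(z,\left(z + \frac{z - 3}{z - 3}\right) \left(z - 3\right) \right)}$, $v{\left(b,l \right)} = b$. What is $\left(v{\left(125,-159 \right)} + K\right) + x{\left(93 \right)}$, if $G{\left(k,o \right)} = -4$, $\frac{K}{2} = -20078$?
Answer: $-39775$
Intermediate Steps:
$K = -40156$ ($K = 2 \left(-20078\right) = -40156$)
$x{\left(z \right)} = 256$ ($x{\left(z \right)} = \left(-4\right)^{4} = 256$)
$\left(v{\left(125,-159 \right)} + K\right) + x{\left(93 \right)} = \left(125 - 40156\right) + 256 = -40031 + 256 = -39775$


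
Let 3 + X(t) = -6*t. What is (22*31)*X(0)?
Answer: -2046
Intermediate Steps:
X(t) = -3 - 6*t
(22*31)*X(0) = (22*31)*(-3 - 6*0) = 682*(-3 + 0) = 682*(-3) = -2046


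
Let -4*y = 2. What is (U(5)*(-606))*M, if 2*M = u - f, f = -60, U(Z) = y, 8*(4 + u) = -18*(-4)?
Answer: 19695/2 ≈ 9847.5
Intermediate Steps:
y = -½ (y = -¼*2 = -½ ≈ -0.50000)
u = 5 (u = -4 + (-18*(-4))/8 = -4 + (⅛)*72 = -4 + 9 = 5)
U(Z) = -½
M = 65/2 (M = (5 - 1*(-60))/2 = (5 + 60)/2 = (½)*65 = 65/2 ≈ 32.500)
(U(5)*(-606))*M = -½*(-606)*(65/2) = 303*(65/2) = 19695/2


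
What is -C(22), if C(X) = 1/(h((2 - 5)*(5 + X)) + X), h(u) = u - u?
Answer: -1/22 ≈ -0.045455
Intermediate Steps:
h(u) = 0
C(X) = 1/X (C(X) = 1/(0 + X) = 1/X)
-C(22) = -1/22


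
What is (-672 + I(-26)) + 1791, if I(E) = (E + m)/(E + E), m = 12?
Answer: 29101/26 ≈ 1119.3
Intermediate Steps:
I(E) = (12 + E)/(2*E) (I(E) = (E + 12)/(E + E) = (12 + E)/((2*E)) = (12 + E)*(1/(2*E)) = (12 + E)/(2*E))
(-672 + I(-26)) + 1791 = (-672 + (½)*(12 - 26)/(-26)) + 1791 = (-672 + (½)*(-1/26)*(-14)) + 1791 = (-672 + 7/26) + 1791 = -17465/26 + 1791 = 29101/26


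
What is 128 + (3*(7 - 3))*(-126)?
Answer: -1384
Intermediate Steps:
128 + (3*(7 - 3))*(-126) = 128 + (3*4)*(-126) = 128 + 12*(-126) = 128 - 1512 = -1384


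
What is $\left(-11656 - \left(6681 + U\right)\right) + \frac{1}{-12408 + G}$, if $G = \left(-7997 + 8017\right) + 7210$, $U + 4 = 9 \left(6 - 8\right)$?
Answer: $- \frac{94835071}{5178} \approx -18315.0$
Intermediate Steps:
$U = -22$ ($U = -4 + 9 \left(6 - 8\right) = -4 + 9 \left(-2\right) = -4 - 18 = -22$)
$G = 7230$ ($G = 20 + 7210 = 7230$)
$\left(-11656 - \left(6681 + U\right)\right) + \frac{1}{-12408 + G} = \left(-11656 + \left(\left(1303 - 7984\right) - -22\right)\right) + \frac{1}{-12408 + 7230} = \left(-11656 + \left(-6681 + 22\right)\right) + \frac{1}{-5178} = \left(-11656 - 6659\right) - \frac{1}{5178} = -18315 - \frac{1}{5178} = - \frac{94835071}{5178}$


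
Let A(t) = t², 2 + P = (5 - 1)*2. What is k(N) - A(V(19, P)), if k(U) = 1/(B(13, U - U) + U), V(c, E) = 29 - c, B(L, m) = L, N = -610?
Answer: -59701/597 ≈ -100.00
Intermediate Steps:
P = 6 (P = -2 + (5 - 1)*2 = -2 + 4*2 = -2 + 8 = 6)
k(U) = 1/(13 + U)
k(N) - A(V(19, P)) = 1/(13 - 610) - (29 - 1*19)² = 1/(-597) - (29 - 19)² = -1/597 - 1*10² = -1/597 - 1*100 = -1/597 - 100 = -59701/597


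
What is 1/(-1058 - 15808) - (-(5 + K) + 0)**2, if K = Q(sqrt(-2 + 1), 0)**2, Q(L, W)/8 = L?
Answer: -58710547/16866 ≈ -3481.0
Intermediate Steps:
Q(L, W) = 8*L
K = -64 (K = (8*sqrt(-2 + 1))**2 = (8*sqrt(-1))**2 = (8*I)**2 = -64)
1/(-1058 - 15808) - (-(5 + K) + 0)**2 = 1/(-1058 - 15808) - (-(5 - 64) + 0)**2 = 1/(-16866) - (-1*(-59) + 0)**2 = -1/16866 - (59 + 0)**2 = -1/16866 - 1*59**2 = -1/16866 - 1*3481 = -1/16866 - 3481 = -58710547/16866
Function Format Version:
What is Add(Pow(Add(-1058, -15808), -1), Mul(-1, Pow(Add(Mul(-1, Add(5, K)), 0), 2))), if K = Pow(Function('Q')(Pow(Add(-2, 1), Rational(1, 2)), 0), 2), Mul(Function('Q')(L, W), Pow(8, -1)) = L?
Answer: Rational(-58710547, 16866) ≈ -3481.0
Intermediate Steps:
Function('Q')(L, W) = Mul(8, L)
K = -64 (K = Pow(Mul(8, Pow(Add(-2, 1), Rational(1, 2))), 2) = Pow(Mul(8, Pow(-1, Rational(1, 2))), 2) = Pow(Mul(8, I), 2) = -64)
Add(Pow(Add(-1058, -15808), -1), Mul(-1, Pow(Add(Mul(-1, Add(5, K)), 0), 2))) = Add(Pow(Add(-1058, -15808), -1), Mul(-1, Pow(Add(Mul(-1, Add(5, -64)), 0), 2))) = Add(Pow(-16866, -1), Mul(-1, Pow(Add(Mul(-1, -59), 0), 2))) = Add(Rational(-1, 16866), Mul(-1, Pow(Add(59, 0), 2))) = Add(Rational(-1, 16866), Mul(-1, Pow(59, 2))) = Add(Rational(-1, 16866), Mul(-1, 3481)) = Add(Rational(-1, 16866), -3481) = Rational(-58710547, 16866)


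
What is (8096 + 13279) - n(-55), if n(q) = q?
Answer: 21430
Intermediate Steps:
(8096 + 13279) - n(-55) = (8096 + 13279) - 1*(-55) = 21375 + 55 = 21430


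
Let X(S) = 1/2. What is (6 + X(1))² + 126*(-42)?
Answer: -20999/4 ≈ -5249.8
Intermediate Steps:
X(S) = ½
(6 + X(1))² + 126*(-42) = (6 + ½)² + 126*(-42) = (13/2)² - 5292 = 169/4 - 5292 = -20999/4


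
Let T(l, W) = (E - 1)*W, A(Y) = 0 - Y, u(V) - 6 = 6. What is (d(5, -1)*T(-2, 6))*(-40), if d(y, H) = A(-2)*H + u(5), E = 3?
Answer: -4800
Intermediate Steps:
u(V) = 12 (u(V) = 6 + 6 = 12)
A(Y) = -Y
d(y, H) = 12 + 2*H (d(y, H) = (-1*(-2))*H + 12 = 2*H + 12 = 12 + 2*H)
T(l, W) = 2*W (T(l, W) = (3 - 1)*W = 2*W)
(d(5, -1)*T(-2, 6))*(-40) = ((12 + 2*(-1))*(2*6))*(-40) = ((12 - 2)*12)*(-40) = (10*12)*(-40) = 120*(-40) = -4800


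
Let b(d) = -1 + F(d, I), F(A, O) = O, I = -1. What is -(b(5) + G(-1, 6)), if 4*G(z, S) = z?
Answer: 9/4 ≈ 2.2500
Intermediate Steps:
G(z, S) = z/4
b(d) = -2 (b(d) = -1 - 1 = -2)
-(b(5) + G(-1, 6)) = -(-2 + (1/4)*(-1)) = -(-2 - 1/4) = -1*(-9/4) = 9/4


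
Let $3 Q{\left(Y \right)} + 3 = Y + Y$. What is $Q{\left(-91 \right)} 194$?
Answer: $- \frac{35890}{3} \approx -11963.0$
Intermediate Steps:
$Q{\left(Y \right)} = -1 + \frac{2 Y}{3}$ ($Q{\left(Y \right)} = -1 + \frac{Y + Y}{3} = -1 + \frac{2 Y}{3}$)
$Q{\left(-91 \right)} 194 = \left(-1 + \frac{2}{3} \left(-91\right)\right) 194 = \left(-1 - \frac{182}{3}\right) 194 = \left(- \frac{185}{3}\right) 194 = - \frac{35890}{3}$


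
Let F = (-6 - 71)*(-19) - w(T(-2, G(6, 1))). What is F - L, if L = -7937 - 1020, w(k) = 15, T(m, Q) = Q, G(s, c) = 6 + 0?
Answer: 10405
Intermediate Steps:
G(s, c) = 6
L = -8957
F = 1448 (F = (-6 - 71)*(-19) - 1*15 = -77*(-19) - 15 = 1463 - 15 = 1448)
F - L = 1448 - 1*(-8957) = 1448 + 8957 = 10405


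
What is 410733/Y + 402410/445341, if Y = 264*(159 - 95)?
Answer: 63238454771/2508160512 ≈ 25.213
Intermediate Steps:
Y = 16896 (Y = 264*64 = 16896)
410733/Y + 402410/445341 = 410733/16896 + 402410/445341 = 410733*(1/16896) + 402410*(1/445341) = 136911/5632 + 402410/445341 = 63238454771/2508160512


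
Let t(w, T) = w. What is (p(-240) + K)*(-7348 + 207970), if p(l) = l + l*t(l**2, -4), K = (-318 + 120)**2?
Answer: -2765581492392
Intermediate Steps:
K = 39204 (K = (-198)**2 = 39204)
p(l) = l + l**3 (p(l) = l + l*l**2 = l + l**3)
(p(-240) + K)*(-7348 + 207970) = ((-240 + (-240)**3) + 39204)*(-7348 + 207970) = ((-240 - 13824000) + 39204)*200622 = (-13824240 + 39204)*200622 = -13785036*200622 = -2765581492392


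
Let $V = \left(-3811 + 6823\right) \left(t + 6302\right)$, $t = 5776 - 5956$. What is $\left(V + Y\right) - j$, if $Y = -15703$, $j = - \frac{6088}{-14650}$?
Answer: $\frac{134954046281}{7325} \approx 1.8424 \cdot 10^{7}$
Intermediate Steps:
$t = -180$
$j = \frac{3044}{7325}$ ($j = \left(-6088\right) \left(- \frac{1}{14650}\right) = \frac{3044}{7325} \approx 0.41556$)
$V = 18439464$ ($V = \left(-3811 + 6823\right) \left(-180 + 6302\right) = 3012 \cdot 6122 = 18439464$)
$\left(V + Y\right) - j = \left(18439464 - 15703\right) - \frac{3044}{7325} = 18423761 - \frac{3044}{7325} = \frac{134954046281}{7325}$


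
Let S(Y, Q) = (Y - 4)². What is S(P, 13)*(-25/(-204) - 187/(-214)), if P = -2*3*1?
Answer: 543725/5457 ≈ 99.638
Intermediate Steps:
P = -6 (P = -6*1 = -6)
S(Y, Q) = (-4 + Y)²
S(P, 13)*(-25/(-204) - 187/(-214)) = (-4 - 6)²*(-25/(-204) - 187/(-214)) = (-10)²*(-25*(-1/204) - 187*(-1/214)) = 100*(25/204 + 187/214) = 100*(21749/21828) = 543725/5457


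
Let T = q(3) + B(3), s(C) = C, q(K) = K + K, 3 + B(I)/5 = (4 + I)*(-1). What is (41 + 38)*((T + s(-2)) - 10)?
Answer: -4424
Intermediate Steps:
B(I) = -35 - 5*I (B(I) = -15 + 5*((4 + I)*(-1)) = -15 + 5*(-4 - I) = -15 + (-20 - 5*I) = -35 - 5*I)
q(K) = 2*K
T = -44 (T = 2*3 + (-35 - 5*3) = 6 + (-35 - 15) = 6 - 50 = -44)
(41 + 38)*((T + s(-2)) - 10) = (41 + 38)*((-44 - 2) - 10) = 79*(-46 - 10) = 79*(-56) = -4424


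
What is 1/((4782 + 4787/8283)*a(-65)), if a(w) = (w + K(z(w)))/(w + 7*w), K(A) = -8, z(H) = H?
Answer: 4307160/2891828789 ≈ 0.0014894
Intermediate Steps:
a(w) = (-8 + w)/(8*w) (a(w) = (w - 8)/(w + 7*w) = (-8 + w)/((8*w)) = (-8 + w)*(1/(8*w)) = (-8 + w)/(8*w))
1/((4782 + 4787/8283)*a(-65)) = 1/((4782 + 4787/8283)*(((⅛)*(-8 - 65)/(-65)))) = 1/((4782 + 4787*(1/8283))*(((⅛)*(-1/65)*(-73)))) = 1/((4782 + 4787/8283)*(73/520)) = (520/73)/(39614093/8283) = (8283/39614093)*(520/73) = 4307160/2891828789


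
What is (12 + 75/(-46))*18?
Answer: 4293/23 ≈ 186.65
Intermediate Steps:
(12 + 75/(-46))*18 = (12 + 75*(-1/46))*18 = (12 - 75/46)*18 = (477/46)*18 = 4293/23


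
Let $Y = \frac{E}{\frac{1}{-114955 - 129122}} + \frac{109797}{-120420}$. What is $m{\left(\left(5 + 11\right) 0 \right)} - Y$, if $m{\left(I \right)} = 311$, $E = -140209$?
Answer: $- \frac{1373662722092881}{40140} \approx -3.4222 \cdot 10^{10}$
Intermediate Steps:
$Y = \frac{1373662734576421}{40140}$ ($Y = - \frac{140209}{\frac{1}{-114955 - 129122}} + \frac{109797}{-120420} = - \frac{140209}{\frac{1}{-244077}} + 109797 \left(- \frac{1}{120420}\right) = - \frac{140209}{- \frac{1}{244077}} - \frac{36599}{40140} = \left(-140209\right) \left(-244077\right) - \frac{36599}{40140} = 34221792093 - \frac{36599}{40140} = \frac{1373662734576421}{40140} \approx 3.4222 \cdot 10^{10}$)
$m{\left(\left(5 + 11\right) 0 \right)} - Y = 311 - \frac{1373662734576421}{40140} = - \frac{1373662722092881}{40140}$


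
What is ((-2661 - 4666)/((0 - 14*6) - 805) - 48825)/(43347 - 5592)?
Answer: -43398098/33564195 ≈ -1.2930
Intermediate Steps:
((-2661 - 4666)/((0 - 14*6) - 805) - 48825)/(43347 - 5592) = (-7327/((0 - 84) - 805) - 48825)/37755 = (-7327/(-84 - 805) - 48825)*(1/37755) = (-7327/(-889) - 48825)*(1/37755) = (-7327*(-1/889) - 48825)*(1/37755) = (7327/889 - 48825)*(1/37755) = -43398098/889*1/37755 = -43398098/33564195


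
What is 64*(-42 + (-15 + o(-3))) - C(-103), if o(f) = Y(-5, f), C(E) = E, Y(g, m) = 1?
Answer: -3481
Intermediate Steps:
o(f) = 1
64*(-42 + (-15 + o(-3))) - C(-103) = 64*(-42 + (-15 + 1)) - 1*(-103) = 64*(-42 - 14) + 103 = 64*(-56) + 103 = -3584 + 103 = -3481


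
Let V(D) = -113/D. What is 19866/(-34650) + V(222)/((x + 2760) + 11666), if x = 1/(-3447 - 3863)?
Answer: -167787733244/292635013725 ≈ -0.57337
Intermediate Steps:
x = -1/7310 (x = 1/(-7310) = -1/7310 ≈ -0.00013680)
19866/(-34650) + V(222)/((x + 2760) + 11666) = 19866/(-34650) + (-113/222)/((-1/7310 + 2760) + 11666) = 19866*(-1/34650) + (-113*1/222)/(20175599/7310 + 11666) = -43/75 - 113/(222*105454059/7310) = -43/75 - 113/222*7310/105454059 = -43/75 - 413015/11705400549 = -167787733244/292635013725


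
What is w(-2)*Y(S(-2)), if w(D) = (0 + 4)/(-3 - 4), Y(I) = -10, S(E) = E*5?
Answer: 40/7 ≈ 5.7143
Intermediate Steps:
S(E) = 5*E
w(D) = -4/7 (w(D) = 4/(-7) = 4*(-⅐) = -4/7)
w(-2)*Y(S(-2)) = -4/7*(-10) = 40/7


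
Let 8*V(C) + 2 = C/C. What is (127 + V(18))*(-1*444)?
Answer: -112665/2 ≈ -56333.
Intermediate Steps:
V(C) = -⅛ (V(C) = -¼ + (C/C)/8 = -¼ + (⅛)*1 = -¼ + ⅛ = -⅛)
(127 + V(18))*(-1*444) = (127 - ⅛)*(-1*444) = (1015/8)*(-444) = -112665/2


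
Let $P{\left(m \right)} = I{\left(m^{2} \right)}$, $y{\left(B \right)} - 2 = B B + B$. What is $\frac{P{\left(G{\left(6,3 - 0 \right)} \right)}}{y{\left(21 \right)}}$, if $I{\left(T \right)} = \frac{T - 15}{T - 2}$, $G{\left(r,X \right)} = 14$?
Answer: $\frac{181}{90016} \approx 0.0020108$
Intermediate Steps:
$I{\left(T \right)} = \frac{-15 + T}{-2 + T}$
$y{\left(B \right)} = 2 + B + B^{2}$ ($y{\left(B \right)} = 2 + \left(B B + B\right) = 2 + \left(B^{2} + B\right) = 2 + \left(B + B^{2}\right) = 2 + B + B^{2}$)
$P{\left(m \right)} = \frac{-15 + m^{2}}{-2 + m^{2}}$
$\frac{P{\left(G{\left(6,3 - 0 \right)} \right)}}{y{\left(21 \right)}} = \frac{\frac{1}{-2 + 14^{2}} \left(-15 + 14^{2}\right)}{2 + 21 + 21^{2}} = \frac{\frac{1}{-2 + 196} \left(-15 + 196\right)}{2 + 21 + 441} = \frac{\frac{1}{194} \cdot 181}{464} = \frac{1}{194} \cdot 181 \cdot \frac{1}{464} = \frac{181}{194} \cdot \frac{1}{464} = \frac{181}{90016}$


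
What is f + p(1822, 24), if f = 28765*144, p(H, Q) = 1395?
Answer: 4143555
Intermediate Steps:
f = 4142160
f + p(1822, 24) = 4142160 + 1395 = 4143555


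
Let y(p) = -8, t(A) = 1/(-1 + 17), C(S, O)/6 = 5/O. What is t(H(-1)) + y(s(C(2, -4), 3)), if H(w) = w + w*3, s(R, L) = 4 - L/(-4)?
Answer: -127/16 ≈ -7.9375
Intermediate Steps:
C(S, O) = 30/O (C(S, O) = 6*(5/O) = 30/O)
s(R, L) = 4 + L/4 (s(R, L) = 4 - L*(-1)/4 = 4 - (-1)*L/4 = 4 + L/4)
H(w) = 4*w (H(w) = w + 3*w = 4*w)
t(A) = 1/16
t(H(-1)) + y(s(C(2, -4), 3)) = 1/16 - 8 = -127/16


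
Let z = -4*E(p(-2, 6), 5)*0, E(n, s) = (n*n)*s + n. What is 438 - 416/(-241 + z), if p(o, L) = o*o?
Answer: 105974/241 ≈ 439.73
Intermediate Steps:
p(o, L) = o**2
E(n, s) = n + s*n**2 (E(n, s) = n**2*s + n = s*n**2 + n = n + s*n**2)
z = 0 (z = -4*(-2)**2*(1 + (-2)**2*5)*0 = -16*(1 + 4*5)*0 = -16*(1 + 20)*0 = -16*21*0 = -4*84*0 = -336*0 = 0)
438 - 416/(-241 + z) = 438 - 416/(-241 + 0) = 438 - 416/(-241) = 438 - 1/241*(-416) = 438 + 416/241 = 105974/241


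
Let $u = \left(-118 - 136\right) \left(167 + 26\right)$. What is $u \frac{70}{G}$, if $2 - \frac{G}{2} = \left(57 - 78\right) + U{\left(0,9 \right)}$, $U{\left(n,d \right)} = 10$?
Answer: $- \frac{1715770}{13} \approx -1.3198 \cdot 10^{5}$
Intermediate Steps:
$u = -49022$ ($u = \left(-254\right) 193 = -49022$)
$G = 26$ ($G = 4 - 2 \left(\left(57 - 78\right) + 10\right) = 4 - 2 \left(-21 + 10\right) = 4 - -22 = 4 + 22 = 26$)
$u \frac{70}{G} = - 49022 \cdot \frac{70}{26} = - 49022 \cdot 70 \cdot \frac{1}{26} = \left(-49022\right) \frac{35}{13} = - \frac{1715770}{13}$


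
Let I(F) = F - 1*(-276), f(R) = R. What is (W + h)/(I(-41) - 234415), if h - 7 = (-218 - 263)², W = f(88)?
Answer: -19288/19515 ≈ -0.98837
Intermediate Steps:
W = 88
I(F) = 276 + F (I(F) = F + 276 = 276 + F)
h = 231368 (h = 7 + (-218 - 263)² = 7 + (-481)² = 7 + 231361 = 231368)
(W + h)/(I(-41) - 234415) = (88 + 231368)/((276 - 41) - 234415) = 231456/(235 - 234415) = 231456/(-234180) = 231456*(-1/234180) = -19288/19515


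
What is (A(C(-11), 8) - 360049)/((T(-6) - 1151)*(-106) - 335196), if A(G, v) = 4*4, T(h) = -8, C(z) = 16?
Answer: 360033/212342 ≈ 1.6955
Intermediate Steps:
A(G, v) = 16
(A(C(-11), 8) - 360049)/((T(-6) - 1151)*(-106) - 335196) = (16 - 360049)/((-8 - 1151)*(-106) - 335196) = -360033/(-1159*(-106) - 335196) = -360033/(122854 - 335196) = -360033/(-212342) = -360033*(-1/212342) = 360033/212342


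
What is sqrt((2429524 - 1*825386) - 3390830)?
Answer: 2*I*sqrt(446673) ≈ 1336.7*I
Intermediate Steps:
sqrt((2429524 - 1*825386) - 3390830) = sqrt((2429524 - 825386) - 3390830) = sqrt(1604138 - 3390830) = sqrt(-1786692) = 2*I*sqrt(446673)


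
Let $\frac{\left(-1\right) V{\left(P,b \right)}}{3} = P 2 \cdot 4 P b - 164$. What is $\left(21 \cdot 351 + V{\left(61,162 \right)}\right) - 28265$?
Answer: $-14487650$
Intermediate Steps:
$V{\left(P,b \right)} = 492 - 24 b P^{2}$ ($V{\left(P,b \right)} = - 3 \left(P 2 \cdot 4 P b - 164\right) = - 3 \left(2 P 4 P b - 164\right) = - 3 \left(8 P P b - 164\right) = - 3 \left(8 P^{2} b - 164\right) = - 3 \left(8 b P^{2} - 164\right) = - 3 \left(-164 + 8 b P^{2}\right) = 492 - 24 b P^{2}$)
$\left(21 \cdot 351 + V{\left(61,162 \right)}\right) - 28265 = \left(21 \cdot 351 + \left(492 - 3888 \cdot 61^{2}\right)\right) - 28265 = \left(7371 + \left(492 - 3888 \cdot 3721\right)\right) - 28265 = \left(7371 + \left(492 - 14467248\right)\right) - 28265 = \left(7371 - 14466756\right) - 28265 = -14459385 - 28265 = -14487650$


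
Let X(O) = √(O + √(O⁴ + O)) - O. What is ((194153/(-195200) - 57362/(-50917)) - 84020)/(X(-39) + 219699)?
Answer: -1476688415642759671529104932609/3861997963573072805917265876800 - 30582890718183236323*√2313402/3861997963573072805917265876800 + 13440446492120249310807461*√(-39 + √2313402)/7723995927146145611834531753600 + 835073334193901*√2313402*√(-39 + √2313402)/23171987781438436835503595260800 ≈ -0.38230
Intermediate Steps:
X(O) = √(O + √(O + O⁴)) - O
((194153/(-195200) - 57362/(-50917)) - 84020)/(X(-39) + 219699) = ((194153/(-195200) - 57362/(-50917)) - 84020)/((√(-39 + √(-39 + (-39)⁴)) - 1*(-39)) + 219699) = ((194153*(-1/195200) - 57362*(-1/50917)) - 84020)/((√(-39 + √(-39 + 2313441)) + 39) + 219699) = ((-194153/195200 + 57362/50917) - 84020)/((√(-39 + √2313402) + 39) + 219699) = (1311374099/9938998400 - 84020)/((39 + √(-39 + √2313402)) + 219699) = -835073334193901/(9938998400*(219738 + √(-39 + √2313402)))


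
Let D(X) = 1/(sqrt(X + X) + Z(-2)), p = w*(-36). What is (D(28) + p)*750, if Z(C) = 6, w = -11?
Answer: 296775 + 75*sqrt(14) ≈ 2.9706e+5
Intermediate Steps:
p = 396 (p = -11*(-36) = 396)
D(X) = 1/(6 + sqrt(2)*sqrt(X)) (D(X) = 1/(sqrt(X + X) + 6) = 1/(sqrt(2*X) + 6) = 1/(sqrt(2)*sqrt(X) + 6) = 1/(6 + sqrt(2)*sqrt(X)))
(D(28) + p)*750 = (1/(6 + sqrt(2)*sqrt(28)) + 396)*750 = (1/(6 + sqrt(2)*(2*sqrt(7))) + 396)*750 = (1/(6 + 2*sqrt(14)) + 396)*750 = (396 + 1/(6 + 2*sqrt(14)))*750 = 297000 + 750/(6 + 2*sqrt(14))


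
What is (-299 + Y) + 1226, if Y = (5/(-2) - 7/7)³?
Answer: 7073/8 ≈ 884.13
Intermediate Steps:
Y = -343/8 (Y = (5*(-½) - 7*⅐)³ = (-5/2 - 1)³ = (-7/2)³ = -343/8 ≈ -42.875)
(-299 + Y) + 1226 = (-299 - 343/8) + 1226 = -2735/8 + 1226 = 7073/8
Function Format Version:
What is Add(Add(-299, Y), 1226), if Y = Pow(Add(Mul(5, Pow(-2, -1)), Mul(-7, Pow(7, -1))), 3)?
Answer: Rational(7073, 8) ≈ 884.13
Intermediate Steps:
Y = Rational(-343, 8) (Y = Pow(Add(Mul(5, Rational(-1, 2)), Mul(-7, Rational(1, 7))), 3) = Pow(Add(Rational(-5, 2), -1), 3) = Pow(Rational(-7, 2), 3) = Rational(-343, 8) ≈ -42.875)
Add(Add(-299, Y), 1226) = Add(Add(-299, Rational(-343, 8)), 1226) = Add(Rational(-2735, 8), 1226) = Rational(7073, 8)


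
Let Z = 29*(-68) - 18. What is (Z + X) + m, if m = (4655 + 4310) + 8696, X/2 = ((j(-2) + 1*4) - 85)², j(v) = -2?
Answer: 29449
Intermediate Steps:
Z = -1990 (Z = -1972 - 18 = -1990)
X = 13778 (X = 2*((-2 + 1*4) - 85)² = 2*((-2 + 4) - 85)² = 2*(2 - 85)² = 2*(-83)² = 2*6889 = 13778)
m = 17661 (m = 8965 + 8696 = 17661)
(Z + X) + m = (-1990 + 13778) + 17661 = 11788 + 17661 = 29449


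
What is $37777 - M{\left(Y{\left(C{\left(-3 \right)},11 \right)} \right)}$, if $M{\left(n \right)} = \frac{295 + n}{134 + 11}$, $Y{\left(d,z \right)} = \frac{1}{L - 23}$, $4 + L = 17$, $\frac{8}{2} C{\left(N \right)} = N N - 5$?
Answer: $\frac{54773701}{1450} \approx 37775.0$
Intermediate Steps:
$C{\left(N \right)} = - \frac{5}{4} + \frac{N^{2}}{4}$ ($C{\left(N \right)} = \frac{N N - 5}{4} = \frac{N^{2} - 5}{4} = \frac{-5 + N^{2}}{4} = - \frac{5}{4} + \frac{N^{2}}{4}$)
$L = 13$ ($L = -4 + 17 = 13$)
$Y{\left(d,z \right)} = - \frac{1}{10}$ ($Y{\left(d,z \right)} = \frac{1}{13 - 23} = \frac{1}{-10} = - \frac{1}{10}$)
$M{\left(n \right)} = \frac{59}{29} + \frac{n}{145}$ ($M{\left(n \right)} = \frac{295 + n}{145} = \left(295 + n\right) \frac{1}{145} = \frac{59}{29} + \frac{n}{145}$)
$37777 - M{\left(Y{\left(C{\left(-3 \right)},11 \right)} \right)} = 37777 - \left(\frac{59}{29} + \frac{1}{145} \left(- \frac{1}{10}\right)\right) = 37777 - \left(\frac{59}{29} - \frac{1}{1450}\right) = 37777 - \frac{2949}{1450} = \frac{54773701}{1450}$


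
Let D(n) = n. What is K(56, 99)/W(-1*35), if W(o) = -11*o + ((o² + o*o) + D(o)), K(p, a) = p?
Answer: 1/50 ≈ 0.020000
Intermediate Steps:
W(o) = -10*o + 2*o² (W(o) = -11*o + ((o² + o*o) + o) = -11*o + ((o² + o²) + o) = -11*o + (2*o² + o) = -11*o + (o + 2*o²) = -10*o + 2*o²)
K(56, 99)/W(-1*35) = 56/((2*(-1*35)*(-5 - 1*35))) = 56/((2*(-35)*(-5 - 35))) = 56/((2*(-35)*(-40))) = 56/2800 = 56*(1/2800) = 1/50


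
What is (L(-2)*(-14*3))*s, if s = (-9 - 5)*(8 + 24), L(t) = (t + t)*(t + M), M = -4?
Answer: 451584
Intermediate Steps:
L(t) = 2*t*(-4 + t) (L(t) = (t + t)*(t - 4) = (2*t)*(-4 + t) = 2*t*(-4 + t))
s = -448 (s = -14*32 = -448)
(L(-2)*(-14*3))*s = ((2*(-2)*(-4 - 2))*(-14*3))*(-448) = ((2*(-2)*(-6))*(-42))*(-448) = (24*(-42))*(-448) = -1008*(-448) = 451584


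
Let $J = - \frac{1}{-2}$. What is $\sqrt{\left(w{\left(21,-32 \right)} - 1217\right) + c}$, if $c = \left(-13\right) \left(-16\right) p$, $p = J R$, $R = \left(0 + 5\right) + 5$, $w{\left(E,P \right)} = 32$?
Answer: $i \sqrt{145} \approx 12.042 i$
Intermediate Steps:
$J = \frac{1}{2}$ ($J = \left(-1\right) \left(- \frac{1}{2}\right) = \frac{1}{2} \approx 0.5$)
$R = 10$ ($R = 5 + 5 = 10$)
$p = 5$ ($p = \frac{1}{2} \cdot 10 = 5$)
$c = 1040$ ($c = \left(-13\right) \left(-16\right) 5 = 208 \cdot 5 = 1040$)
$\sqrt{\left(w{\left(21,-32 \right)} - 1217\right) + c} = \sqrt{\left(32 - 1217\right) + 1040} = \sqrt{-1185 + 1040} = \sqrt{-145} = i \sqrt{145}$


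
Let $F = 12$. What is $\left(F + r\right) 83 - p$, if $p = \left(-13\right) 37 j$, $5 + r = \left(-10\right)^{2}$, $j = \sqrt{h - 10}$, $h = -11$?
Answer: $8881 + 481 i \sqrt{21} \approx 8881.0 + 2204.2 i$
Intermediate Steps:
$j = i \sqrt{21}$ ($j = \sqrt{-11 - 10} = \sqrt{-21} = i \sqrt{21} \approx 4.5826 i$)
$r = 95$ ($r = -5 + \left(-10\right)^{2} = -5 + 100 = 95$)
$p = - 481 i \sqrt{21}$ ($p = \left(-13\right) 37 i \sqrt{21} = - 481 i \sqrt{21} \approx - 2204.2 i$)
$\left(F + r\right) 83 - p = \left(12 + 95\right) 83 - - 481 i \sqrt{21} = 107 \cdot 83 + 481 i \sqrt{21} = 8881 + 481 i \sqrt{21}$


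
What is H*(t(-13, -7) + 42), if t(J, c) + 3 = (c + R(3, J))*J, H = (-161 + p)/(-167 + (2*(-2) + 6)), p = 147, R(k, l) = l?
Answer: 4186/165 ≈ 25.370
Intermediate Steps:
H = 14/165 (H = (-161 + 147)/(-167 + (2*(-2) + 6)) = -14/(-167 + (-4 + 6)) = -14/(-167 + 2) = -14/(-165) = -14*(-1/165) = 14/165 ≈ 0.084849)
t(J, c) = -3 + J*(J + c) (t(J, c) = -3 + (c + J)*J = -3 + (J + c)*J = -3 + J*(J + c))
H*(t(-13, -7) + 42) = 14*((-3 + (-13)² - 13*(-7)) + 42)/165 = 14*((-3 + 169 + 91) + 42)/165 = 14*(257 + 42)/165 = (14/165)*299 = 4186/165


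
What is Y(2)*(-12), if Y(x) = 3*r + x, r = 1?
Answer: -60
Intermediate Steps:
Y(x) = 3 + x (Y(x) = 3*1 + x = 3 + x)
Y(2)*(-12) = (3 + 2)*(-12) = 5*(-12) = -60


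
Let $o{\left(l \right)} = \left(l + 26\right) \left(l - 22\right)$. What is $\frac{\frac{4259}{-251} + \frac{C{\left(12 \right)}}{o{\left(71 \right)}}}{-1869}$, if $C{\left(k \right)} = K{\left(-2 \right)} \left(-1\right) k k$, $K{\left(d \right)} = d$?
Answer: $\frac{20170739}{2229722607} \approx 0.0090463$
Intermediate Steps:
$o{\left(l \right)} = \left(-22 + l\right) \left(26 + l\right)$ ($o{\left(l \right)} = \left(26 + l\right) \left(l - 22\right) = \left(26 + l\right) \left(-22 + l\right) = \left(-22 + l\right) \left(26 + l\right)$)
$C{\left(k \right)} = 2 k^{2}$ ($C{\left(k \right)} = \left(-2\right) \left(-1\right) k k = 2 k^{2}$)
$\frac{\frac{4259}{-251} + \frac{C{\left(12 \right)}}{o{\left(71 \right)}}}{-1869} = \frac{\frac{4259}{-251} + \frac{2 \cdot 12^{2}}{-572 + 71^{2} + 4 \cdot 71}}{-1869} = \left(4259 \left(- \frac{1}{251}\right) + \frac{2 \cdot 144}{-572 + 5041 + 284}\right) \left(- \frac{1}{1869}\right) = \left(- \frac{4259}{251} + \frac{288}{4753}\right) \left(- \frac{1}{1869}\right) = \left(- \frac{20170739}{1193003}\right) \left(- \frac{1}{1869}\right) = \frac{20170739}{2229722607}$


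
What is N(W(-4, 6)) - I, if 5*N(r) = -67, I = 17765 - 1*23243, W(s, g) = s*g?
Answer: 27323/5 ≈ 5464.6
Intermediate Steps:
W(s, g) = g*s
I = -5478 (I = 17765 - 23243 = -5478)
N(r) = -67/5 (N(r) = (1/5)*(-67) = -67/5)
N(W(-4, 6)) - I = -67/5 - 1*(-5478) = -67/5 + 5478 = 27323/5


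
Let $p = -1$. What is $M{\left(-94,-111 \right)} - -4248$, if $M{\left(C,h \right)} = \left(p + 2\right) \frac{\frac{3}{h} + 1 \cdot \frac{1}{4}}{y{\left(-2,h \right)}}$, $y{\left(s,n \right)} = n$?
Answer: $\frac{23262037}{5476} \approx 4248.0$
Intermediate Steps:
$M{\left(C,h \right)} = \frac{\frac{1}{4} + \frac{3}{h}}{h}$ ($M{\left(C,h \right)} = \left(-1 + 2\right) \frac{\frac{3}{h} + 1 \cdot \frac{1}{4}}{h} = 1 \frac{\frac{3}{h} + 1 \cdot \frac{1}{4}}{h} = 1 \frac{\frac{3}{h} + \frac{1}{4}}{h} = 1 \frac{\frac{1}{4} + \frac{3}{h}}{h} = \frac{\frac{1}{4} + \frac{3}{h}}{h}$)
$M{\left(-94,-111 \right)} - -4248 = \frac{12 - 111}{4 \cdot 12321} - -4248 = \frac{1}{4} \cdot \frac{1}{12321} \left(-99\right) + 4248 = - \frac{11}{5476} + 4248 = \frac{23262037}{5476}$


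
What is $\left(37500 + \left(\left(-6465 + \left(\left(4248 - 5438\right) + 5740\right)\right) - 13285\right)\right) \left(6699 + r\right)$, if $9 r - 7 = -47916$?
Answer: $\frac{276118600}{9} \approx 3.068 \cdot 10^{7}$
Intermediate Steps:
$r = - \frac{47909}{9}$ ($r = \frac{7}{9} + \frac{1}{9} \left(-47916\right) = \frac{7}{9} - 5324 = - \frac{47909}{9} \approx -5323.2$)
$\left(37500 + \left(\left(-6465 + \left(\left(4248 - 5438\right) + 5740\right)\right) - 13285\right)\right) \left(6699 + r\right) = \left(37500 + \left(\left(-6465 + \left(\left(4248 - 5438\right) + 5740\right)\right) - 13285\right)\right) \left(6699 - \frac{47909}{9}\right) = \left(37500 + \left(\left(-6465 + \left(-1190 + 5740\right)\right) - 13285\right)\right) \frac{12382}{9} = \left(37500 + \left(\left(-6465 + 4550\right) - 13285\right)\right) \frac{12382}{9} = \left(37500 - 15200\right) \frac{12382}{9} = 22300 \cdot \frac{12382}{9} = \frac{276118600}{9}$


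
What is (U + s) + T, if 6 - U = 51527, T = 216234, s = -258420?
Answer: -93707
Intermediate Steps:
U = -51521 (U = 6 - 1*51527 = 6 - 51527 = -51521)
(U + s) + T = (-51521 - 258420) + 216234 = -309941 + 216234 = -93707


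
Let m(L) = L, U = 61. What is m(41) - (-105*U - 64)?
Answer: 6510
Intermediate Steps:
m(41) - (-105*U - 64) = 41 - (-105*61 - 64) = 41 - (-6405 - 64) = 41 - 1*(-6469) = 41 + 6469 = 6510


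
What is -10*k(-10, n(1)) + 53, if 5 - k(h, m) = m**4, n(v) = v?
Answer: 13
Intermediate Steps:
k(h, m) = 5 - m**4
-10*k(-10, n(1)) + 53 = -10*(5 - 1*1**4) + 53 = -10*(5 - 1*1) + 53 = -10*(5 - 1) + 53 = -10*4 + 53 = -40 + 53 = 13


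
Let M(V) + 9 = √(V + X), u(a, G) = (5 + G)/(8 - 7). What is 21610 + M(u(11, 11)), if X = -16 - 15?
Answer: 21601 + I*√15 ≈ 21601.0 + 3.873*I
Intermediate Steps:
X = -31
u(a, G) = 5 + G (u(a, G) = (5 + G)/1 = (5 + G)*1 = 5 + G)
M(V) = -9 + √(-31 + V) (M(V) = -9 + √(V - 31) = -9 + √(-31 + V))
21610 + M(u(11, 11)) = 21610 + (-9 + √(-31 + (5 + 11))) = 21610 + (-9 + √(-31 + 16)) = 21610 + (-9 + √(-15)) = 21610 + (-9 + I*√15) = 21601 + I*√15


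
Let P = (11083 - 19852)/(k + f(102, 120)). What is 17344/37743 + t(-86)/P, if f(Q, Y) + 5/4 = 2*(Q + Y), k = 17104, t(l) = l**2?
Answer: -544219392597/36774263 ≈ -14799.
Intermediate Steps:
f(Q, Y) = -5/4 + 2*Q + 2*Y (f(Q, Y) = -5/4 + 2*(Q + Y) = -5/4 + (2*Q + 2*Y) = -5/4 + 2*Q + 2*Y)
P = -35076/70187 (P = (11083 - 19852)/(17104 + (-5/4 + 2*102 + 2*120)) = -8769/(17104 + (-5/4 + 204 + 240)) = -8769/(17104 + 1771/4) = -8769/70187/4 = -8769*4/70187 = -35076/70187 ≈ -0.49975)
17344/37743 + t(-86)/P = 17344/37743 + (-86)**2/(-35076/70187) = 17344*(1/37743) + 7396*(-70187/35076) = 17344/37743 - 129775763/8769 = -544219392597/36774263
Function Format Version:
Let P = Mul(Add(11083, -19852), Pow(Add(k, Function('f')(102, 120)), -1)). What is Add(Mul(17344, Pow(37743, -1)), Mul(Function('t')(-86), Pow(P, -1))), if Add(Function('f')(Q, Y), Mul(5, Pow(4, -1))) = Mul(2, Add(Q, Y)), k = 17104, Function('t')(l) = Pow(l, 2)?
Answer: Rational(-544219392597, 36774263) ≈ -14799.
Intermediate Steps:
Function('f')(Q, Y) = Add(Rational(-5, 4), Mul(2, Q), Mul(2, Y)) (Function('f')(Q, Y) = Add(Rational(-5, 4), Mul(2, Add(Q, Y))) = Add(Rational(-5, 4), Add(Mul(2, Q), Mul(2, Y))) = Add(Rational(-5, 4), Mul(2, Q), Mul(2, Y)))
P = Rational(-35076, 70187) (P = Mul(Add(11083, -19852), Pow(Add(17104, Add(Rational(-5, 4), Mul(2, 102), Mul(2, 120))), -1)) = Mul(-8769, Pow(Add(17104, Add(Rational(-5, 4), 204, 240)), -1)) = Mul(-8769, Pow(Add(17104, Rational(1771, 4)), -1)) = Mul(-8769, Pow(Rational(70187, 4), -1)) = Mul(-8769, Rational(4, 70187)) = Rational(-35076, 70187) ≈ -0.49975)
Add(Mul(17344, Pow(37743, -1)), Mul(Function('t')(-86), Pow(P, -1))) = Add(Mul(17344, Pow(37743, -1)), Mul(Pow(-86, 2), Pow(Rational(-35076, 70187), -1))) = Add(Mul(17344, Rational(1, 37743)), Mul(7396, Rational(-70187, 35076))) = Add(Rational(17344, 37743), Rational(-129775763, 8769)) = Rational(-544219392597, 36774263)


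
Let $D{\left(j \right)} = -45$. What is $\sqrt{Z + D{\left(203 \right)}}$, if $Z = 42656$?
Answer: $\sqrt{42611} \approx 206.42$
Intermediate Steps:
$\sqrt{Z + D{\left(203 \right)}} = \sqrt{42656 - 45} = \sqrt{42611}$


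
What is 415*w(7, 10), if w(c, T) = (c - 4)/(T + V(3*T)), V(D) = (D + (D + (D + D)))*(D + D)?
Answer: 249/1442 ≈ 0.17268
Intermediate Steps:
V(D) = 8*D² (V(D) = (D + (D + 2*D))*(2*D) = (D + 3*D)*(2*D) = (4*D)*(2*D) = 8*D²)
w(c, T) = (-4 + c)/(T + 72*T²) (w(c, T) = (c - 4)/(T + 8*(3*T)²) = (-4 + c)/(T + 8*(9*T²)) = (-4 + c)/(T + 72*T²))
415*w(7, 10) = 415*((-4 + 7)/(10*(1 + 72*10))) = 415*((⅒)*3/(1 + 720)) = 415*((⅒)*3/721) = 415*((⅒)*(1/721)*3) = 415*(3/7210) = 249/1442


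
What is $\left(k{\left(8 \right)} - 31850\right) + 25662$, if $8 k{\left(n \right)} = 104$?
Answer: $-6175$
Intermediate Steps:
$k{\left(n \right)} = 13$ ($k{\left(n \right)} = \frac{1}{8} \cdot 104 = 13$)
$\left(k{\left(8 \right)} - 31850\right) + 25662 = \left(13 - 31850\right) + 25662 = -31837 + 25662 = -6175$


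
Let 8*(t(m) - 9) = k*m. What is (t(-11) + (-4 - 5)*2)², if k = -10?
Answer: 361/16 ≈ 22.563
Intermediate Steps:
t(m) = 9 - 5*m/4 (t(m) = 9 + (-10*m)/8 = 9 - 5*m/4)
(t(-11) + (-4 - 5)*2)² = ((9 - 5/4*(-11)) + (-4 - 5)*2)² = ((9 + 55/4) - 9*2)² = (91/4 - 18)² = (19/4)² = 361/16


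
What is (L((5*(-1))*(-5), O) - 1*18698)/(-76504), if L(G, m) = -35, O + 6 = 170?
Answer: 143/584 ≈ 0.24486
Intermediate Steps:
O = 164 (O = -6 + 170 = 164)
(L((5*(-1))*(-5), O) - 1*18698)/(-76504) = (-35 - 1*18698)/(-76504) = (-35 - 18698)*(-1/76504) = -18733*(-1/76504) = 143/584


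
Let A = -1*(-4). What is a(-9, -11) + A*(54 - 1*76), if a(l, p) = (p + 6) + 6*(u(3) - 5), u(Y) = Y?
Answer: -105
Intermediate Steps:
A = 4
a(l, p) = -6 + p (a(l, p) = (p + 6) + 6*(3 - 5) = (6 + p) + 6*(-2) = (6 + p) - 12 = -6 + p)
a(-9, -11) + A*(54 - 1*76) = (-6 - 11) + 4*(54 - 1*76) = -17 + 4*(54 - 76) = -17 + 4*(-22) = -17 - 88 = -105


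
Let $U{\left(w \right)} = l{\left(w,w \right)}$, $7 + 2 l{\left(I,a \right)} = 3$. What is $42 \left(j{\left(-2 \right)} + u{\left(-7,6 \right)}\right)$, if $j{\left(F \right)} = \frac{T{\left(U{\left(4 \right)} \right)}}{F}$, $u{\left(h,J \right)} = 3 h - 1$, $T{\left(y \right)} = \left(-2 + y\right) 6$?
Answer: $-420$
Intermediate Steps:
$l{\left(I,a \right)} = -2$ ($l{\left(I,a \right)} = - \frac{7}{2} + \frac{1}{2} \cdot 3 = - \frac{7}{2} + \frac{3}{2} = -2$)
$U{\left(w \right)} = -2$
$T{\left(y \right)} = -12 + 6 y$
$u{\left(h,J \right)} = -1 + 3 h$
$j{\left(F \right)} = - \frac{24}{F}$ ($j{\left(F \right)} = \frac{-12 + 6 \left(-2\right)}{F} = \frac{-12 - 12}{F} = - \frac{24}{F}$)
$42 \left(j{\left(-2 \right)} + u{\left(-7,6 \right)}\right) = 42 \left(- \frac{24}{-2} + \left(-1 + 3 \left(-7\right)\right)\right) = 42 \left(\left(-24\right) \left(- \frac{1}{2}\right) - 22\right) = 42 \left(12 - 22\right) = 42 \left(-10\right) = -420$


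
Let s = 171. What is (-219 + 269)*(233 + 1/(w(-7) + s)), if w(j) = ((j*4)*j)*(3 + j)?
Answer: 7141400/613 ≈ 11650.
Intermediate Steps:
w(j) = 4*j²*(3 + j) (w(j) = ((4*j)*j)*(3 + j) = (4*j²)*(3 + j) = 4*j²*(3 + j))
(-219 + 269)*(233 + 1/(w(-7) + s)) = (-219 + 269)*(233 + 1/(4*(-7)²*(3 - 7) + 171)) = 50*(233 + 1/(4*49*(-4) + 171)) = 50*(233 + 1/(-784 + 171)) = 50*(233 + 1/(-613)) = 50*(233 - 1/613) = 50*(142828/613) = 7141400/613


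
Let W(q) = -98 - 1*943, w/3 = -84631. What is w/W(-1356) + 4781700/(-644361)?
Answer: 17624555297/74531089 ≈ 236.47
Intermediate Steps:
w = -253893 (w = 3*(-84631) = -253893)
W(q) = -1041 (W(q) = -98 - 943 = -1041)
w/W(-1356) + 4781700/(-644361) = -253893/(-1041) + 4781700/(-644361) = -253893*(-1/1041) + 4781700*(-1/644361) = 84631/347 - 1593900/214787 = 17624555297/74531089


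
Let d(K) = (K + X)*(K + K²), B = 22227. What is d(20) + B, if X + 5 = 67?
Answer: 56667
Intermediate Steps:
X = 62 (X = -5 + 67 = 62)
d(K) = (62 + K)*(K + K²) (d(K) = (K + 62)*(K + K²) = (62 + K)*(K + K²))
d(20) + B = 20*(62 + 20² + 63*20) + 22227 = 20*(62 + 400 + 1260) + 22227 = 20*1722 + 22227 = 34440 + 22227 = 56667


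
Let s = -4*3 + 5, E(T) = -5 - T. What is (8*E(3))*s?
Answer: 448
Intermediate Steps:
s = -7 (s = -12 + 5 = -7)
(8*E(3))*s = (8*(-5 - 1*3))*(-7) = (8*(-5 - 3))*(-7) = (8*(-8))*(-7) = -64*(-7) = 448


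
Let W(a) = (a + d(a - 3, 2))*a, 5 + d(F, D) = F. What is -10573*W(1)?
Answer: 63438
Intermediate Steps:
d(F, D) = -5 + F
W(a) = a*(-8 + 2*a) (W(a) = (a + (-5 + (a - 3)))*a = (a + (-5 + (-3 + a)))*a = (a + (-8 + a))*a = (-8 + 2*a)*a = a*(-8 + 2*a))
-10573*W(1) = -21146*(-4 + 1) = -21146*(-3) = -10573*(-6) = 63438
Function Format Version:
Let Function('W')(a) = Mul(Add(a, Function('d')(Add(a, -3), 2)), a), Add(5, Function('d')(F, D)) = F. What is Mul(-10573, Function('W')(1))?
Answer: 63438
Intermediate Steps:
Function('d')(F, D) = Add(-5, F)
Function('W')(a) = Mul(a, Add(-8, Mul(2, a))) (Function('W')(a) = Mul(Add(a, Add(-5, Add(a, -3))), a) = Mul(Add(a, Add(-5, Add(-3, a))), a) = Mul(Add(a, Add(-8, a)), a) = Mul(Add(-8, Mul(2, a)), a) = Mul(a, Add(-8, Mul(2, a))))
Mul(-10573, Function('W')(1)) = Mul(-10573, Mul(2, 1, Add(-4, 1))) = Mul(-10573, Mul(2, 1, -3)) = Mul(-10573, -6) = 63438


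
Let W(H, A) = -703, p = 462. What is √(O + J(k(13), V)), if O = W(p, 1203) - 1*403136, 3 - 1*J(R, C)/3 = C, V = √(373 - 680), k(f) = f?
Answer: √(-403830 - 3*I*√307) ≈ 0.041 - 635.48*I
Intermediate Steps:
V = I*√307 (V = √(-307) = I*√307 ≈ 17.521*I)
J(R, C) = 9 - 3*C
O = -403839 (O = -703 - 1*403136 = -703 - 403136 = -403839)
√(O + J(k(13), V)) = √(-403839 + (9 - 3*I*√307)) = √(-403830 - 3*I*√307)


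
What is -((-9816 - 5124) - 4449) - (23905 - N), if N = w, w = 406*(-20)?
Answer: -12636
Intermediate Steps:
w = -8120
N = -8120
-((-9816 - 5124) - 4449) - (23905 - N) = -((-9816 - 5124) - 4449) - (23905 - 1*(-8120)) = -(-14940 - 4449) - (23905 + 8120) = -1*(-19389) - 1*32025 = 19389 - 32025 = -12636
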